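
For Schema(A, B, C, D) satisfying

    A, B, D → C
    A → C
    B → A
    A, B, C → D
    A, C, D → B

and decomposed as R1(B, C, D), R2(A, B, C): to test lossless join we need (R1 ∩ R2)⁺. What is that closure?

R1 ∩ R2 = {B, C}.
B → A applies, adding A
A, B, C → D applies, adding D
Closure: {A, B, C, D}.

A, B, C, D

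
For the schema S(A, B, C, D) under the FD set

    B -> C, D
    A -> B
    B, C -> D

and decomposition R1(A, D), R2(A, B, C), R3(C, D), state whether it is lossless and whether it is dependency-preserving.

Lossless test (chase): Rows 1 and 2 agree on A; apply A→B and equate their B entries. Rows 1 and 2 agree on B; apply B→C, D and equate their C, D entries. Row 1 is now all distinguished symbols — the join is lossless.
Dependency preservation: the restricted closure of {B} across the fragments never reaches {C, D}, so B → C, D cannot be enforced without a join — not preserved.

lossless but not dependency-preserving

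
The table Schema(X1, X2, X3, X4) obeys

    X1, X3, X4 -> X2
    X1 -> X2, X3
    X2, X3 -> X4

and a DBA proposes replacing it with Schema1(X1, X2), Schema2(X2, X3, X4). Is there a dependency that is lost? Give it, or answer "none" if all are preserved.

X1 -> X2, X3

Check X1 → X2, X3: no single fragment contains all of {X1, X2, X3}, and the restricted closure of {X1} across the fragments never reaches {X2, X3}.
X1, X3, X4 → X2 is preserved.
X2, X3 → X4 is preserved.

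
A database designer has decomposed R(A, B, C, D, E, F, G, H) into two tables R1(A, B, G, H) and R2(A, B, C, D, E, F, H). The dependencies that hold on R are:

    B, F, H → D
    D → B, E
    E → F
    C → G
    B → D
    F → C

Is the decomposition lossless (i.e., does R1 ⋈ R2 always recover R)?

Yes

Common attributes: R1 ∩ R2 = {A, B, H}.
Closure of {A, B, H}: B → D applies, adding D; D → B, E applies, adding E; E → F applies, adding F; F → C applies, adding C; C → G applies, adding G. So (A, B, H)⁺ = {A, B, C, D, E, F, G, H}.
This closure contains every attribute of R1, so R1 ∩ R2 → R1. The join is lossless.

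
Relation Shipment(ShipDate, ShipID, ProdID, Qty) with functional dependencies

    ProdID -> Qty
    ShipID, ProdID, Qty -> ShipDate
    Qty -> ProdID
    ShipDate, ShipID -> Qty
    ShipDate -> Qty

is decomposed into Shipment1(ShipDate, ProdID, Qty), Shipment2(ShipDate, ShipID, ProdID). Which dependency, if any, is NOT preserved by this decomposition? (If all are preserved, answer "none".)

none

ProdID → Qty lies within Shipment1.
ShipID, ProdID, Qty → ShipDate: restricted closure across fragments reaches ShipDate.
Qty → ProdID lies within Shipment1.
ShipDate, ShipID → Qty: restricted closure across fragments reaches Qty.
ShipDate → Qty lies within Shipment1.
Every dependency is enforceable on the fragments, so the decomposition is dependency-preserving.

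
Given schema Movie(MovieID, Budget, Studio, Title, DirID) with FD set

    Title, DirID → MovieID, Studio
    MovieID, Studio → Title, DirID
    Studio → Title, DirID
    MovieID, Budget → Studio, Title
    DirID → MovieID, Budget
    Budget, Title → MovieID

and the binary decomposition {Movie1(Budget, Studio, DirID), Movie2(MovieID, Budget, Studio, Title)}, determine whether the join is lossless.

Yes

Common attributes: Movie1 ∩ Movie2 = {Budget, Studio}.
Closure of {Budget, Studio}: Studio → Title, DirID applies, adding Title, DirID; DirID → MovieID, Budget applies, adding MovieID. So (Budget, Studio)⁺ = {MovieID, Budget, Studio, Title, DirID}.
This closure contains every attribute of Movie1, so Movie1 ∩ Movie2 → Movie1. The join is lossless.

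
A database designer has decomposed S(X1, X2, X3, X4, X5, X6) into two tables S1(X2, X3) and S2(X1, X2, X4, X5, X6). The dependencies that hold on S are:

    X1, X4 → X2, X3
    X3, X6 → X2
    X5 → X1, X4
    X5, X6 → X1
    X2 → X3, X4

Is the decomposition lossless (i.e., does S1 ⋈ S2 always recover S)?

Common attributes: S1 ∩ S2 = {X2}.
Closure of {X2}: X2 → X3, X4 applies, adding X3, X4. So (X2)⁺ = {X2, X3, X4}.
This closure contains every attribute of S1, so S1 ∩ S2 → S1. The join is lossless.

Yes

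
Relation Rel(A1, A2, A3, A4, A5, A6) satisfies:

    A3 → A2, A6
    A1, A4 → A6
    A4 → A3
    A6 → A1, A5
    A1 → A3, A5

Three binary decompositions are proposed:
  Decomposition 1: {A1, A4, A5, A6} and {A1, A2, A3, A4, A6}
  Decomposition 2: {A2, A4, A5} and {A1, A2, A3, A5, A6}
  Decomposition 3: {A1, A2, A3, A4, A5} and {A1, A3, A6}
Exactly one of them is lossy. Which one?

Decomposition 2

Decomposition 1: common = {A1, A4, A6}, closure = {A1, A2, A3, A4, A5, A6} → lossless.
Decomposition 2: common = {A2, A5}, closure = {A2, A5} → lossy.
Decomposition 3: common = {A1, A3}, closure = {A1, A2, A3, A5, A6} → lossless.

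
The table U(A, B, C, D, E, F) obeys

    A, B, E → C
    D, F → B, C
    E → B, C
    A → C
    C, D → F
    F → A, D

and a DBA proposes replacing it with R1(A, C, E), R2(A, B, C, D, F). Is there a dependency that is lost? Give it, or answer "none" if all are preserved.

Check E → B, C: no single fragment contains all of {B, C, E}, and the restricted closure of {E} across the fragments never reaches {B, C}.
A, B, E → C is preserved.
D, F → B, C is preserved.
A → C is preserved.
C, D → F is preserved.
F → A, D is preserved.

E → B, C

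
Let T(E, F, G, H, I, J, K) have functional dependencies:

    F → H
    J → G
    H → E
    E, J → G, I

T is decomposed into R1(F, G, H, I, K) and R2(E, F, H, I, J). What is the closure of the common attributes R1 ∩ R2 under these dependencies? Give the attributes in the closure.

R1 ∩ R2 = {F, H, I}.
H → E applies, adding E
Closure: {E, F, H, I}.

E, F, H, I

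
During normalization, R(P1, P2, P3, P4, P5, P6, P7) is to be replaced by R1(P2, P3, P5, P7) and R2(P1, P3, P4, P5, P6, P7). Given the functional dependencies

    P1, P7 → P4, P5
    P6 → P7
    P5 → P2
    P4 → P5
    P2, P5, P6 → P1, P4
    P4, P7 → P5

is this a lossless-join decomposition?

Yes

Common attributes: R1 ∩ R2 = {P3, P5, P7}.
Closure of {P3, P5, P7}: P5 → P2 applies, adding P2. So (P3, P5, P7)⁺ = {P2, P3, P5, P7}.
This closure contains every attribute of R1, so R1 ∩ R2 → R1. The join is lossless.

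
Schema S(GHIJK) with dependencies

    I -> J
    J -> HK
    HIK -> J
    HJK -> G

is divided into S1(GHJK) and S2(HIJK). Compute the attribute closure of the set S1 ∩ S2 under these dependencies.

GHJK

S1 ∩ S2 = {HJK}.
HJK → G applies, adding G
Closure: {GHJK}.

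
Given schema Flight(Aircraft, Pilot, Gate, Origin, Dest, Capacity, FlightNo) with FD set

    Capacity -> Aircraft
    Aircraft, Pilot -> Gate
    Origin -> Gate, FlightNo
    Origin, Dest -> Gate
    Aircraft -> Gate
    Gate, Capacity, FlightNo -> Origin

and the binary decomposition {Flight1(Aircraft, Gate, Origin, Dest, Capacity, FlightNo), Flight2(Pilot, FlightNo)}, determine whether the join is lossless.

Common attributes: Flight1 ∩ Flight2 = {FlightNo}.
No dependency enlarges {FlightNo}, so (FlightNo)⁺ = {FlightNo}.
The closure contains neither all of Flight1 = {Aircraft, Gate, Origin, Dest, Capacity, FlightNo} nor all of Flight2 = {Pilot, FlightNo}, so the common attributes are not a superkey of either fragment. The join is lossy.

No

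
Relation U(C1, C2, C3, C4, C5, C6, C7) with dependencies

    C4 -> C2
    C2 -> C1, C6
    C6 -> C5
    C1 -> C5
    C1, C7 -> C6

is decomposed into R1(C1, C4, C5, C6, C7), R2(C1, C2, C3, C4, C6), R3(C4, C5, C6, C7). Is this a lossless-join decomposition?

Chase test. Columns are C1, C2, C3, C4, C5, C6, C7; row i has aⱼ where attribute j ∈ Ri, else bᵢⱼ.
Initial tableau (one row per fragment):
  row 1: a1 b12 b13 a4 a5 a6 a7
  row 2: a1 a2 a3 a4 b25 a6 b27
  row 3: b31 b32 b33 a4 a5 a6 a7
Rows 1 and 2 agree on C4; apply C4→C2 and equate their C2 entries.
Rows 1 and 3 agree on C4; apply C4→C2 and equate their C2 entries.
Rows 1 and 3 agree on C2; apply C2→C1, C6 and equate their C1, C6 entries.
Rows 1 and 2 agree on C6; apply C6→C5 and equate their C5 entries.
No row becomes fully distinguished — the join is lossy.

No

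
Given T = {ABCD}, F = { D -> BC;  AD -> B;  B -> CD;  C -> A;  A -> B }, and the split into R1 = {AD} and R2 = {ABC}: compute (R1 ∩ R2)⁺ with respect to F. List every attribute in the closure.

ABCD

R1 ∩ R2 = {A}.
A → B applies, adding B
B → CD applies, adding CD
Closure: {ABCD}.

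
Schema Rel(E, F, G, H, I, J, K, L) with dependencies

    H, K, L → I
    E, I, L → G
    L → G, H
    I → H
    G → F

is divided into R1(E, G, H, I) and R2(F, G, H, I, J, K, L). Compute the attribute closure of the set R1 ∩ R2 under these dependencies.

F, G, H, I

R1 ∩ R2 = {G, H, I}.
G → F applies, adding F
Closure: {F, G, H, I}.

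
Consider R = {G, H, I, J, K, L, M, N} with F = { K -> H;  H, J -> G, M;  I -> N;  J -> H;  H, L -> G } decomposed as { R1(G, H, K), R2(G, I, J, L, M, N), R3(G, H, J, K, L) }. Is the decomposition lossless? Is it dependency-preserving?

lossy but dependency-preserving

Lossless test (chase): Rows 2 and 3 agree on J; apply J→H and equate their H entries. Rows 2 and 3 agree on H, J; apply H, J→G, M and equate their G, M entries. No row becomes fully distinguished — the join is lossy.
Dependency preservation: H, J → G, M is not contained in any single fragment, but the restricted closure of its left-hand side across the fragments still reaches the right-hand side; the remaining FDs each lie inside some fragment. All dependencies are preserved.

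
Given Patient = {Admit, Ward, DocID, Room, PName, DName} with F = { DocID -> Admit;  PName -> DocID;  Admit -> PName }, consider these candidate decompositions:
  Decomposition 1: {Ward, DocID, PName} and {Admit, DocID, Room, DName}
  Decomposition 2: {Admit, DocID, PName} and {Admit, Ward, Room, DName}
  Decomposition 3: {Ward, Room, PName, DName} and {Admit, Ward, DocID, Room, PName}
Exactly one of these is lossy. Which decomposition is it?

Decomposition 1

Decomposition 1: common = {DocID}, closure = {Admit, DocID, PName} → lossy.
Decomposition 2: common = {Admit}, closure = {Admit, DocID, PName} → lossless.
Decomposition 3: common = {Ward, Room, PName}, closure = {Admit, Ward, DocID, Room, PName} → lossless.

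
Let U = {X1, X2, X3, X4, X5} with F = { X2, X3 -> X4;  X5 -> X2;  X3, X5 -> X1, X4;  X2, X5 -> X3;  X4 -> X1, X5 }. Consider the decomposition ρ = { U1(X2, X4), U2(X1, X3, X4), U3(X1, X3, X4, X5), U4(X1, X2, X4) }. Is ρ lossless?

Yes

Chase test. Columns are X1, X2, X3, X4, X5; row i has aⱼ where attribute j ∈ Ui, else bᵢⱼ.
Initial tableau (one row per fragment):
  row 1: b11 a2 b13 a4 b15
  row 2: a1 b22 a3 a4 b25
  row 3: a1 b32 a3 a4 a5
  row 4: a1 a2 b43 a4 b45
Rows 1 and 2 agree on X4; apply X4→X1, X5 and equate their X1, X5 entries.
Rows 1 and 3 agree on X4; apply X4→X1, X5 and equate their X1, X5 entries.
Rows 1 and 4 agree on X4; apply X4→X1, X5 and equate their X1, X5 entries.
Rows 1 and 2 agree on X5; apply X5→X2 and equate their X2 entries.
Rows 1 and 3 agree on X5; apply X5→X2 and equate their X2 entries.
Rows 1 and 2 agree on X2, X5; apply X2, X5→X3 and equate their X3 entries.
Rows 1 and 4 agree on X2, X5; apply X2, X5→X3 and equate their X3 entries.
Row 1 is now all distinguished symbols — the join is lossless.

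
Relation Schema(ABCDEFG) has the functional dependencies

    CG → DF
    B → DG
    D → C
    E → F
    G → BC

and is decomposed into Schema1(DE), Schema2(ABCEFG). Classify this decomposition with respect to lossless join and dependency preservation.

Lossless test: (E)⁺ = {EF}, which is a superkey of neither fragment — lossy.
Dependency preservation: the restricted closure of {CG} across the fragments never reaches {DF}, so CG → DF cannot be enforced without a join — not preserved.

lossy and not dependency-preserving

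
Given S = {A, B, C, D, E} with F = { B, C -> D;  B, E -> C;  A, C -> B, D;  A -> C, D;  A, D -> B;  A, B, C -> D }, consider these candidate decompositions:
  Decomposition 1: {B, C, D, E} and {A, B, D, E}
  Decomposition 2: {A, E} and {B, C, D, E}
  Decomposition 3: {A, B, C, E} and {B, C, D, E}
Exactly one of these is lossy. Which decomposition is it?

Decomposition 1: common = {B, D, E}, closure = {B, C, D, E} → lossless.
Decomposition 2: common = {E}, closure = {E} → lossy.
Decomposition 3: common = {B, C, E}, closure = {B, C, D, E} → lossless.

Decomposition 2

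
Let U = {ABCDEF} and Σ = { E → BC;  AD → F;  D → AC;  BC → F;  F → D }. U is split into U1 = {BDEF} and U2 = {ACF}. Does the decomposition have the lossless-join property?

Yes

Common attributes: U1 ∩ U2 = {F}.
Closure of {F}: F → D applies, adding D; D → AC applies, adding AC. So (F)⁺ = {ACDF}.
This closure contains every attribute of U2, so U1 ∩ U2 → U2. The join is lossless.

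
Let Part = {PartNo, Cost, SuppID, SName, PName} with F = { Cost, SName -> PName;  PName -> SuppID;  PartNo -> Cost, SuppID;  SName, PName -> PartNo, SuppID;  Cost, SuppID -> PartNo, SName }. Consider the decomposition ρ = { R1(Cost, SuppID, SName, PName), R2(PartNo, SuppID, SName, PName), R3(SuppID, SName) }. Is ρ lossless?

Chase test. Columns are PartNo, Cost, SuppID, SName, PName; row i has aⱼ where attribute j ∈ Ri, else bᵢⱼ.
Initial tableau (one row per fragment):
  row 1: b11 a2 a3 a4 a5
  row 2: a1 b22 a3 a4 a5
  row 3: b31 b32 a3 a4 b35
Rows 1 and 2 agree on SName, PName; apply SName, PName→PartNo, SuppID and equate their PartNo, SuppID entries.
Rows 1 and 2 agree on PartNo; apply PartNo→Cost, SuppID and equate their Cost, SuppID entries.
Row 1 is now all distinguished symbols — the join is lossless.

Yes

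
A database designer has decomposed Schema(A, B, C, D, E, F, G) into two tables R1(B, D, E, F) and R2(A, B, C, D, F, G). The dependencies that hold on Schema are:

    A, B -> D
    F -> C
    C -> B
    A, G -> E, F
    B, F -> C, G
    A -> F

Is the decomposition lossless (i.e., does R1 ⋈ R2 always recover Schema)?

Common attributes: R1 ∩ R2 = {B, D, F}.
Closure of {B, D, F}: F → C applies, adding C; B, F → C, G applies, adding G. So (B, D, F)⁺ = {B, C, D, F, G}.
The closure contains neither all of R1 = {B, D, E, F} nor all of R2 = {A, B, C, D, F, G}, so the common attributes are not a superkey of either fragment. The join is lossy.

No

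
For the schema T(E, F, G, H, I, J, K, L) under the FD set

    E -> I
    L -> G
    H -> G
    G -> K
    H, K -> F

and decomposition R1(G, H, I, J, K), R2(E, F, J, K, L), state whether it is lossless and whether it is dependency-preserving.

Lossless test: (J, K)⁺ = {J, K}, which is a superkey of neither fragment — lossy.
Dependency preservation: the restricted closure of {E} across the fragments never reaches {I}, so E → I cannot be enforced without a join — not preserved.

lossy and not dependency-preserving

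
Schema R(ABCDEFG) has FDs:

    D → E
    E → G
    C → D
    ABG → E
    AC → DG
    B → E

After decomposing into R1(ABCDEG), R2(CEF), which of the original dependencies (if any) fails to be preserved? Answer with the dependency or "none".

none

D → E lies within R1.
E → G lies within R1.
C → D lies within R1.
ABG → E lies within R1.
AC → DG lies within R1.
B → E lies within R1.
Every dependency is enforceable on the fragments, so the decomposition is dependency-preserving.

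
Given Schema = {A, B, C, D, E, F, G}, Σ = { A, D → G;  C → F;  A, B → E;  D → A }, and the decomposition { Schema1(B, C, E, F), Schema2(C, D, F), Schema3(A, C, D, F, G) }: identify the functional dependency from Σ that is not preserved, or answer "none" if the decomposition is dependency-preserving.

Check A, B → E: no single fragment contains all of {A, B, E}, and the restricted closure of {A, B} across the fragments never reaches {E}.
A, D → G is preserved.
C → F is preserved.
D → A is preserved.

A, B → E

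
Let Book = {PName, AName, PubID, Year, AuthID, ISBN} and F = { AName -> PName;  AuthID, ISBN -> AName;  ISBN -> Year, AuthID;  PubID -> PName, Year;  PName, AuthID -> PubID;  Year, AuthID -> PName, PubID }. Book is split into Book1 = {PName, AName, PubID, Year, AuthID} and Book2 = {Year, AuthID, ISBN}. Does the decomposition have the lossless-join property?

No

Common attributes: Book1 ∩ Book2 = {Year, AuthID}.
Closure of {Year, AuthID}: Year, AuthID → PName, PubID applies, adding PName, PubID. So (Year, AuthID)⁺ = {PName, PubID, Year, AuthID}.
The closure contains neither all of Book1 = {PName, AName, PubID, Year, AuthID} nor all of Book2 = {Year, AuthID, ISBN}, so the common attributes are not a superkey of either fragment. The join is lossy.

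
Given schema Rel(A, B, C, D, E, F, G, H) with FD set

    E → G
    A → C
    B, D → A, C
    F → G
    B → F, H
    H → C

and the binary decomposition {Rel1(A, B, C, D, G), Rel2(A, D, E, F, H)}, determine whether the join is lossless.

Common attributes: Rel1 ∩ Rel2 = {A, D}.
Closure of {A, D}: A → C applies, adding C. So (A, D)⁺ = {A, C, D}.
The closure contains neither all of Rel1 = {A, B, C, D, G} nor all of Rel2 = {A, D, E, F, H}, so the common attributes are not a superkey of either fragment. The join is lossy.

No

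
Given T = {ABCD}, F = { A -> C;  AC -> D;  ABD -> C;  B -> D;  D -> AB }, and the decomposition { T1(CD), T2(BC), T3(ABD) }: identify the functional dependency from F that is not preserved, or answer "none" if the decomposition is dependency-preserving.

A → C: restricted closure across fragments reaches C.
AC → D: restricted closure across fragments reaches D.
ABD → C: restricted closure across fragments reaches C.
B → D lies within T3.
D → AB lies within T3.
Every dependency is enforceable on the fragments, so the decomposition is dependency-preserving.

none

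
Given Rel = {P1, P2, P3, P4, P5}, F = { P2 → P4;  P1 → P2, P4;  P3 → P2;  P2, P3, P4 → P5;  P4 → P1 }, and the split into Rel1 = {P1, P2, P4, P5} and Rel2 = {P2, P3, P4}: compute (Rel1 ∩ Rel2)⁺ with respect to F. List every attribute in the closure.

P1, P2, P4

Rel1 ∩ Rel2 = {P2, P4}.
P4 → P1 applies, adding P1
Closure: {P1, P2, P4}.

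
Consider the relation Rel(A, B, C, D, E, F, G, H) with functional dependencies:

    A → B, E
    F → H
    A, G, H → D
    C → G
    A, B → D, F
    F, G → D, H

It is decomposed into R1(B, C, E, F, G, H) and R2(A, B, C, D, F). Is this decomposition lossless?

No

Common attributes: R1 ∩ R2 = {B, C, F}.
Closure of {B, C, F}: F → H applies, adding H; C → G applies, adding G; F, G → D, H applies, adding D. So (B, C, F)⁺ = {B, C, D, F, G, H}.
The closure contains neither all of R1 = {B, C, E, F, G, H} nor all of R2 = {A, B, C, D, F}, so the common attributes are not a superkey of either fragment. The join is lossy.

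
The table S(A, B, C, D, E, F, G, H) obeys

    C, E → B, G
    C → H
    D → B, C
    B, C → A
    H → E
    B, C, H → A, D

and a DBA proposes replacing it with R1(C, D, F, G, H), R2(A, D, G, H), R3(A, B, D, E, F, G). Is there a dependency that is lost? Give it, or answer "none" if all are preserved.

H → E

Check H → E: no single fragment contains all of {E, H}, and the restricted closure of {H} across the fragments never reaches {E}.
C, E → B, G is preserved.
C → H is preserved.
D → B, C is preserved.
B, C → A is preserved.
B, C, H → A, D is preserved.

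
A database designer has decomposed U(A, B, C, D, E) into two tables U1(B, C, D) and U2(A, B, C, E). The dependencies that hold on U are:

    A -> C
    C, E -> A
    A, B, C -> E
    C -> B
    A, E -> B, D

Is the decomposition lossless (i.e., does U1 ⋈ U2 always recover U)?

Common attributes: U1 ∩ U2 = {B, C}.
No dependency enlarges {B, C}, so (B, C)⁺ = {B, C}.
The closure contains neither all of U1 = {B, C, D} nor all of U2 = {A, B, C, E}, so the common attributes are not a superkey of either fragment. The join is lossy.

No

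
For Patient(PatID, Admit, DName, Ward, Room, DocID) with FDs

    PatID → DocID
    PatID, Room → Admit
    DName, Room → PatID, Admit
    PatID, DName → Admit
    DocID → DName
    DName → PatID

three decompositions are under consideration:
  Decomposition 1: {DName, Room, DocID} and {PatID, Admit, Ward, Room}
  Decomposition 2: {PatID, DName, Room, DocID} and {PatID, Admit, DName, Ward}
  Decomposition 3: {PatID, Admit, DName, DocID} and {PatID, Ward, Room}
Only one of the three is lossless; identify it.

Decomposition 3

Decomposition 1: common = {Room}, closure = {Room} → lossy.
Decomposition 2: common = {PatID, DName}, closure = {PatID, Admit, DName, DocID} → lossy.
Decomposition 3: common = {PatID}, closure = {PatID, Admit, DName, DocID} → lossless.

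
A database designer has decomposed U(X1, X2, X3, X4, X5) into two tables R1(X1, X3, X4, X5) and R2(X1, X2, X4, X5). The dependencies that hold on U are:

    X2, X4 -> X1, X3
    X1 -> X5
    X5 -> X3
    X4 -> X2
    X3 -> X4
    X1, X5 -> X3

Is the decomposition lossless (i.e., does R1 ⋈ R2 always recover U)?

Common attributes: R1 ∩ R2 = {X1, X4, X5}.
Closure of {X1, X4, X5}: X5 → X3 applies, adding X3; X4 → X2 applies, adding X2. So (X1, X4, X5)⁺ = {X1, X2, X3, X4, X5}.
This closure contains every attribute of R1, so R1 ∩ R2 → R1. The join is lossless.

Yes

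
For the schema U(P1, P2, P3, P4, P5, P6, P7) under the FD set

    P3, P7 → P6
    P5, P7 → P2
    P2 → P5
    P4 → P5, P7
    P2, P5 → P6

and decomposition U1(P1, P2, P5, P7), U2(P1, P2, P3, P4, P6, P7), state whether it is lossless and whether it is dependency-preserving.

lossless and dependency-preserving

Lossless test: (P1, P2, P7)⁺ = {P1, P2, P5, P6, P7}, which contains all of one fragment — lossless.
Dependency preservation: P4 → P5, P7; P2, P5 → P6 are not contained in any single fragment, but the restricted closure of each left-hand side across the fragments still reaches the right-hand side; the remaining FDs each lie inside some fragment. All dependencies are preserved.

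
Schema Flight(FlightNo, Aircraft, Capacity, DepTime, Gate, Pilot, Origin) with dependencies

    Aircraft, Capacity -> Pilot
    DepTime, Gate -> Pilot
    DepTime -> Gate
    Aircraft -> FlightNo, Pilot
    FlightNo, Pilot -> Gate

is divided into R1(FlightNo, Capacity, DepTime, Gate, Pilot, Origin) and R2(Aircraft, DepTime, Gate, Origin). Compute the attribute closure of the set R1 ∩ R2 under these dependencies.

DepTime, Gate, Pilot, Origin

R1 ∩ R2 = {DepTime, Gate, Origin}.
DepTime, Gate → Pilot applies, adding Pilot
Closure: {DepTime, Gate, Pilot, Origin}.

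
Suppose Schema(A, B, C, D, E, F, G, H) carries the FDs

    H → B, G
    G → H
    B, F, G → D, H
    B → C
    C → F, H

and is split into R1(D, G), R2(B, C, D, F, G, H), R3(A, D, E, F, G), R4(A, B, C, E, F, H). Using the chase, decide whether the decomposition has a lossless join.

Chase test. Columns are A, B, C, D, E, F, G, H; row i has aⱼ where attribute j ∈ Ri, else bᵢⱼ.
Initial tableau (one row per fragment):
  row 1: b11 b12 b13 a4 b15 b16 a7 b18
  row 2: b21 a2 a3 a4 b25 a6 a7 a8
  row 3: a1 b32 b33 a4 a5 a6 a7 b38
  row 4: a1 a2 a3 b44 a5 a6 b47 a8
Rows 2 and 4 agree on H; apply H→B, G and equate their B, G entries.
Rows 1 and 2 agree on G; apply G→H and equate their H entries.
Rows 1 and 3 agree on G; apply G→H and equate their H entries.
Rows 2 and 4 agree on B, F, G; apply B, F, G→D, H and equate their D, H entries.
Rows 1 and 2 agree on H; apply H→B, G and equate their B, G entries.
Rows 1 and 3 agree on H; apply H→B, G and equate their B, G entries.
Rows 1 and 2 agree on B; apply B→C and equate their C entries.
Rows 1 and 3 agree on B; apply B→C and equate their C entries.
Rows 1 and 2 agree on C; apply C→F, H and equate their F, H entries.
Row 3 is now all distinguished symbols — the join is lossless.

Yes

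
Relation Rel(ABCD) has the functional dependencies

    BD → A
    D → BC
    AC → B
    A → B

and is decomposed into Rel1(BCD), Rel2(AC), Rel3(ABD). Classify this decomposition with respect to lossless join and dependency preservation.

Lossless test (chase): Rows 1 and 3 agree on BD; apply BD→A and equate their A entries. Rows 1 and 3 agree on D; apply D→BC and equate their BC entries. Rows 1 and 2 agree on AC; apply AC→B and equate their B entries. Row 1 is now all distinguished symbols — the join is lossless.
Dependency preservation: AC → B is not contained in any single fragment, but the restricted closure of its left-hand side across the fragments still reaches the right-hand side; the remaining FDs each lie inside some fragment. All dependencies are preserved.

lossless and dependency-preserving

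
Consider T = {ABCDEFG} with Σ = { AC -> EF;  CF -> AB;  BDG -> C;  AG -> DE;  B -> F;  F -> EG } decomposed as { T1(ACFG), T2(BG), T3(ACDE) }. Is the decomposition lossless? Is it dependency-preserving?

lossy and not dependency-preserving

Lossless test (chase): Rows 1 and 3 agree on AC; apply AC→EF and equate their EF entries. Rows 1 and 3 agree on CF; apply CF→AB and equate their AB entries. Rows 1 and 3 agree on F; apply F→EG and equate their EG entries. Rows 1 and 3 agree on AG; apply AG→DE and equate their DE entries. No row becomes fully distinguished — the join is lossy.
Dependency preservation: the restricted closure of {CF} across the fragments never reaches {AB}, so CF → AB cannot be enforced without a join — not preserved.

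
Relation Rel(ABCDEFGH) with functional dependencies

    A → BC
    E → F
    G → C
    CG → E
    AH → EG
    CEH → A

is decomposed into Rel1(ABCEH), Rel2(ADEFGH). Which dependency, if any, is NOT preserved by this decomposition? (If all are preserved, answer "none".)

G → C

Check G → C: no single fragment contains all of {CG}, and the restricted closure of {G} across the fragments never reaches {C}.
A → BC is preserved.
E → F is preserved.
CG → E is preserved.
AH → EG is preserved.
CEH → A is preserved.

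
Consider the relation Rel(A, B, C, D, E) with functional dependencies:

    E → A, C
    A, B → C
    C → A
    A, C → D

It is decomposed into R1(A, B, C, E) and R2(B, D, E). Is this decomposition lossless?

Common attributes: R1 ∩ R2 = {B, E}.
Closure of {B, E}: E → A, C applies, adding A, C; A, C → D applies, adding D. So (B, E)⁺ = {A, B, C, D, E}.
This closure contains every attribute of R1, so R1 ∩ R2 → R1. The join is lossless.

Yes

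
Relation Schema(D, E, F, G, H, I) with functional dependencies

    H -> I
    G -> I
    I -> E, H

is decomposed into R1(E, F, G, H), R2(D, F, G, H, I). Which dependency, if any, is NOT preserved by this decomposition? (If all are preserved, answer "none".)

none

H → I lies within R2.
G → I lies within R2.
I → E, H: restricted closure across fragments reaches E, H.
Every dependency is enforceable on the fragments, so the decomposition is dependency-preserving.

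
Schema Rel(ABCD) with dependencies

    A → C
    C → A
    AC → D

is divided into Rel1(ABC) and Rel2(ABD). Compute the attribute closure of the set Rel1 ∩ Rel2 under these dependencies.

ABCD

Rel1 ∩ Rel2 = {AB}.
A → C applies, adding C
AC → D applies, adding D
Closure: {ABCD}.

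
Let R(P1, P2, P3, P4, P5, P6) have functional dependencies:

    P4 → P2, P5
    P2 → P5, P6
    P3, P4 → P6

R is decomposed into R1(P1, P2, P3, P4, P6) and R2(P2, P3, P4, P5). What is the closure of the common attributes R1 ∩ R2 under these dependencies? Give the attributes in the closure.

R1 ∩ R2 = {P2, P3, P4}.
P4 → P2, P5 applies, adding P5
P2 → P5, P6 applies, adding P6
Closure: {P2, P3, P4, P5, P6}.

P2, P3, P4, P5, P6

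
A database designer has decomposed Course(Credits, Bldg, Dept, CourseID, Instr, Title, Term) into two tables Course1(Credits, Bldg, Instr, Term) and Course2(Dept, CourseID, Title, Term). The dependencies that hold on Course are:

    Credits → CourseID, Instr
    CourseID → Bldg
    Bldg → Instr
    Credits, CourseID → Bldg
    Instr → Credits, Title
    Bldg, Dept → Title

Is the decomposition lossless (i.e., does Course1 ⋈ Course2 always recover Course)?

No

Common attributes: Course1 ∩ Course2 = {Term}.
No dependency enlarges {Term}, so (Term)⁺ = {Term}.
The closure contains neither all of Course1 = {Credits, Bldg, Instr, Term} nor all of Course2 = {Dept, CourseID, Title, Term}, so the common attributes are not a superkey of either fragment. The join is lossy.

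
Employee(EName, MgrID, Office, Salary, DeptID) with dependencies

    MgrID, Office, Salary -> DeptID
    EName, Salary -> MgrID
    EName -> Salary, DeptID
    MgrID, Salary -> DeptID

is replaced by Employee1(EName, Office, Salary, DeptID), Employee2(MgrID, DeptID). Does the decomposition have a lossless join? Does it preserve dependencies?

lossy and not dependency-preserving

Lossless test: (DeptID)⁺ = {DeptID}, which is a superkey of neither fragment — lossy.
Dependency preservation: the restricted closure of {MgrID, Office, Salary} across the fragments never reaches {DeptID}, so MgrID, Office, Salary → DeptID cannot be enforced without a join — not preserved.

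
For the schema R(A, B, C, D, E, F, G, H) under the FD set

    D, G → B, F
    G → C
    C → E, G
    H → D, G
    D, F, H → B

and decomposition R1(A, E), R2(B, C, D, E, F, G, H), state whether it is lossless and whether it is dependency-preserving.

lossy but dependency-preserving

Lossless test: (E)⁺ = {E}, which is a superkey of neither fragment — lossy.
Dependency preservation: every FD's attributes lie within a single fragment, so each can be enforced locally — preserved.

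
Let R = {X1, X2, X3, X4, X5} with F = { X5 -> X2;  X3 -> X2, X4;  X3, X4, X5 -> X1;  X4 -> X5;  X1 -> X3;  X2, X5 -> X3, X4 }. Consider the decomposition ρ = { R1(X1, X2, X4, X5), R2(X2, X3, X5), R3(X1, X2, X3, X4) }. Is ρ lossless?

Chase test. Columns are X1, X2, X3, X4, X5; row i has aⱼ where attribute j ∈ Ri, else bᵢⱼ.
Initial tableau (one row per fragment):
  row 1: a1 a2 b13 a4 a5
  row 2: b21 a2 a3 b24 a5
  row 3: a1 a2 a3 a4 b35
Rows 2 and 3 agree on X3; apply X3→X2, X4 and equate their X2, X4 entries.
Rows 1 and 3 agree on X4; apply X4→X5 and equate their X5 entries.
Rows 1 and 3 agree on X1; apply X1→X3 and equate their X3 entries.
Rows 1 and 2 agree on X3, X4, X5; apply X3, X4, X5→X1 and equate their X1 entries.
Row 1 is now all distinguished symbols — the join is lossless.

Yes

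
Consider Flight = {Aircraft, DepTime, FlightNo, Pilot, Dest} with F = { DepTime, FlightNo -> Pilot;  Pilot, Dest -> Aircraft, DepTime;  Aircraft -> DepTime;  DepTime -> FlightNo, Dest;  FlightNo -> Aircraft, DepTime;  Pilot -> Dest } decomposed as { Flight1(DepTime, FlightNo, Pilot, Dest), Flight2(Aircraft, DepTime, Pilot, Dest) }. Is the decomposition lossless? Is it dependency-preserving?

lossless and dependency-preserving

Lossless test: (DepTime, Pilot, Dest)⁺ = {Aircraft, DepTime, FlightNo, Pilot, Dest}, which contains all of one fragment — lossless.
Dependency preservation: FlightNo → Aircraft, DepTime is not contained in any single fragment, but the restricted closure of its left-hand side across the fragments still reaches the right-hand side; the remaining FDs each lie inside some fragment. All dependencies are preserved.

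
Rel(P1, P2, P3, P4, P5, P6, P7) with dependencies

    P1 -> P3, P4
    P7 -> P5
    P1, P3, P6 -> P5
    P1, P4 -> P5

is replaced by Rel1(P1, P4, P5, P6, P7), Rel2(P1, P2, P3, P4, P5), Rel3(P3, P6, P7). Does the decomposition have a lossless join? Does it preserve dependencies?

lossy but dependency-preserving

Lossless test (chase): Rows 1 and 2 agree on P1; apply P1→P3, P4 and equate their P3, P4 entries. Rows 1 and 3 agree on P7; apply P7→P5 and equate their P5 entries. No row becomes fully distinguished — the join is lossy.
Dependency preservation: P1, P3, P6 → P5 is not contained in any single fragment, but the restricted closure of its left-hand side across the fragments still reaches the right-hand side; the remaining FDs each lie inside some fragment. All dependencies are preserved.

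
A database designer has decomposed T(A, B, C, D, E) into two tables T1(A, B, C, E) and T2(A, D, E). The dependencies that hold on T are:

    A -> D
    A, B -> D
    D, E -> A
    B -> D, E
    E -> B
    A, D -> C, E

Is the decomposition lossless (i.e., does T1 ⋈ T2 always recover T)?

Yes

Common attributes: T1 ∩ T2 = {A, E}.
Closure of {A, E}: A → D applies, adding D; E → B applies, adding B; A, D → C, E applies, adding C. So (A, E)⁺ = {A, B, C, D, E}.
This closure contains every attribute of T1, so T1 ∩ T2 → T1. The join is lossless.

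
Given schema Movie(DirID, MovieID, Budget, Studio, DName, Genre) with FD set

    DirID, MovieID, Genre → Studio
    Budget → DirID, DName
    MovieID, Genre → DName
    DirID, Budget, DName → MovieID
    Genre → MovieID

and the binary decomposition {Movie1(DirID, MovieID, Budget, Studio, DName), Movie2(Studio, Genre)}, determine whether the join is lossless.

Common attributes: Movie1 ∩ Movie2 = {Studio}.
No dependency enlarges {Studio}, so (Studio)⁺ = {Studio}.
The closure contains neither all of Movie1 = {DirID, MovieID, Budget, Studio, DName} nor all of Movie2 = {Studio, Genre}, so the common attributes are not a superkey of either fragment. The join is lossy.

No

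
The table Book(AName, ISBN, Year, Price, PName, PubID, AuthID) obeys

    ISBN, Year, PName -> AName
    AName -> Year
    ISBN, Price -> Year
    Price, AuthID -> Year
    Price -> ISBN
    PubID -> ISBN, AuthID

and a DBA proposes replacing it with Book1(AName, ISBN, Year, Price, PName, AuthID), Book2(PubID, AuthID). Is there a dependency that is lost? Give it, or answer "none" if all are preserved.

Check PubID → ISBN, AuthID: no single fragment contains all of {ISBN, PubID, AuthID}, and the restricted closure of {PubID} across the fragments never reaches {ISBN, AuthID}.
ISBN, Year, PName → AName is preserved.
AName → Year is preserved.
ISBN, Price → Year is preserved.
Price, AuthID → Year is preserved.
Price → ISBN is preserved.

PubID -> ISBN, AuthID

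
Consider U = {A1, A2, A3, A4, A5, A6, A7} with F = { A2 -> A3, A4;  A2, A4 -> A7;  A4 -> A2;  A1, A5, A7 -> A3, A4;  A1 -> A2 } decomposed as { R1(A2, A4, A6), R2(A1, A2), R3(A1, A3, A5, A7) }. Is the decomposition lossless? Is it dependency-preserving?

Lossless test (chase): Rows 1 and 2 agree on A2; apply A2→A3, A4 and equate their A3, A4 entries. Rows 1 and 2 agree on A2, A4; apply A2, A4→A7 and equate their A7 entries. Rows 2 and 3 agree on A1; apply A1→A2 and equate their A2 entries. Rows 1 and 3 agree on A2; apply A2→A3, A4 and equate their A3, A4 entries. Rows 1 and 3 agree on A2, A4; apply A2, A4→A7 and equate their A7 entries. No row becomes fully distinguished — the join is lossy.
Dependency preservation: the restricted closure of {A2} across the fragments never reaches {A3, A4}, so A2 → A3, A4 cannot be enforced without a join — not preserved.

lossy and not dependency-preserving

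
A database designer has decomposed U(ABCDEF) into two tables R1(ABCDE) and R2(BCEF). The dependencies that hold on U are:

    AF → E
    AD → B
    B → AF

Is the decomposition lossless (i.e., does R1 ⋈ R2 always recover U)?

Yes

Common attributes: R1 ∩ R2 = {BCE}.
Closure of {BCE}: B → AF applies, adding AF. So (BCE)⁺ = {ABCEF}.
This closure contains every attribute of R2, so R1 ∩ R2 → R2. The join is lossless.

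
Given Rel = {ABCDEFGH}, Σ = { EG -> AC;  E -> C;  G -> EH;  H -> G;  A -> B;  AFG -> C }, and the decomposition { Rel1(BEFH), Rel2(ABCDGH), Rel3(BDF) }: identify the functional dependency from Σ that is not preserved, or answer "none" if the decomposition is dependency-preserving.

E -> C

Check E → C: no single fragment contains all of {CE}, and the restricted closure of {E} across the fragments never reaches {C}.
EG → AC is preserved.
G → EH is preserved.
H → G is preserved.
A → B is preserved.
AFG → C is preserved.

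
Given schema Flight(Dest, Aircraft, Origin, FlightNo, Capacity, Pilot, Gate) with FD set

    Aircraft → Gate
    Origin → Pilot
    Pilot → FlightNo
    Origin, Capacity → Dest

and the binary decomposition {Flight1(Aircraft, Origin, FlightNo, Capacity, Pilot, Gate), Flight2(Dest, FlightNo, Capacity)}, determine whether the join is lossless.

Common attributes: Flight1 ∩ Flight2 = {FlightNo, Capacity}.
No dependency enlarges {FlightNo, Capacity}, so (FlightNo, Capacity)⁺ = {FlightNo, Capacity}.
The closure contains neither all of Flight1 = {Aircraft, Origin, FlightNo, Capacity, Pilot, Gate} nor all of Flight2 = {Dest, FlightNo, Capacity}, so the common attributes are not a superkey of either fragment. The join is lossy.

No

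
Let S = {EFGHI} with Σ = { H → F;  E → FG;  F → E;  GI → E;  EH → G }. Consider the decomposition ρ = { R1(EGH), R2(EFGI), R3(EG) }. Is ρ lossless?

No

Chase test. Columns are EFGHI; row i has aⱼ where attribute j ∈ Ri, else bᵢⱼ.
Initial tableau (one row per fragment):
  row 1: a1 b12 a3 a4 b15
  row 2: a1 a2 a3 b24 a5
  row 3: a1 b32 a3 b34 b35
Rows 1 and 2 agree on E; apply E→FG and equate their FG entries.
Rows 1 and 3 agree on E; apply E→FG and equate their FG entries.
No row becomes fully distinguished — the join is lossy.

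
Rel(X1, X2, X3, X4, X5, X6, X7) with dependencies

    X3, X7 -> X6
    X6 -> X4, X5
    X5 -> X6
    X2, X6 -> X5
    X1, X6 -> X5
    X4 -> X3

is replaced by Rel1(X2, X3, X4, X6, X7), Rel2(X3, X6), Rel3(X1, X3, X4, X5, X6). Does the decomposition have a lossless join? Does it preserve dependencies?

Lossless test (chase): Rows 1 and 2 agree on X6; apply X6→X4, X5 and equate their X4, X5 entries. Rows 1 and 3 agree on X6; apply X6→X4, X5 and equate their X4, X5 entries. No row becomes fully distinguished — the join is lossy.
Dependency preservation: X2, X6 → X5 is not contained in any single fragment, but the restricted closure of its left-hand side across the fragments still reaches the right-hand side; the remaining FDs each lie inside some fragment. All dependencies are preserved.

lossy but dependency-preserving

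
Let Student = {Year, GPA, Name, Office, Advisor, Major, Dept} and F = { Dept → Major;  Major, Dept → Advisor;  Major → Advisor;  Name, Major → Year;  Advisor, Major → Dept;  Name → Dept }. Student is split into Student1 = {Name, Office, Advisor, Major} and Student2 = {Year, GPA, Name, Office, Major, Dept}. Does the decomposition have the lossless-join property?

Yes

Common attributes: Student1 ∩ Student2 = {Name, Office, Major}.
Closure of {Name, Office, Major}: Major → Advisor applies, adding Advisor; Name, Major → Year applies, adding Year; Advisor, Major → Dept applies, adding Dept. So (Name, Office, Major)⁺ = {Year, Name, Office, Advisor, Major, Dept}.
This closure contains every attribute of Student1, so Student1 ∩ Student2 → Student1. The join is lossless.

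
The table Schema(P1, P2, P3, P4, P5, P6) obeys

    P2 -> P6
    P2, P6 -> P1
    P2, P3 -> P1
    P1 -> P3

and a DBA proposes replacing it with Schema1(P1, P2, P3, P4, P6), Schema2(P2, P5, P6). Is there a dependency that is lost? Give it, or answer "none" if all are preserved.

none

P2 → P6 lies within Schema1.
P2, P6 → P1 lies within Schema1.
P2, P3 → P1 lies within Schema1.
P1 → P3 lies within Schema1.
Every dependency is enforceable on the fragments, so the decomposition is dependency-preserving.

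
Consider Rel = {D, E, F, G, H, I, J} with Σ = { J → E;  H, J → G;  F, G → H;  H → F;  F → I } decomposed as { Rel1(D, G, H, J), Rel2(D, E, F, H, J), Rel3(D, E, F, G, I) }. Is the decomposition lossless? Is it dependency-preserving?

Lossless test (chase): Rows 1 and 2 agree on J; apply J→E and equate their E entries. Rows 1 and 2 agree on H, J; apply H, J→G and equate their G entries. Rows 2 and 3 agree on F, G; apply F, G→H and equate their H entries. Rows 1 and 2 agree on H; apply H→F and equate their F entries. Rows 1 and 2 agree on F; apply F→I and equate their I entries. Rows 1 and 3 agree on F; apply F→I and equate their I entries. Row 1 is now all distinguished symbols — the join is lossless.
Dependency preservation: the restricted closure of {F, G} across the fragments never reaches {H}, so F, G → H cannot be enforced without a join — not preserved.

lossless but not dependency-preserving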